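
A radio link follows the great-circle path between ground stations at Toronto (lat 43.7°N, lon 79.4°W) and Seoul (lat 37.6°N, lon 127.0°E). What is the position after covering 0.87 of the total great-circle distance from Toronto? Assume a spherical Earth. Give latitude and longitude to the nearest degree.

Convert each endpoint to a unit vector on the sphere (x = cos φ cos λ, y = cos φ sin λ, z = sin φ).
The central angle between the endpoints is δ = arccos(p₁·p₂) ≈ 1.662 rad (95.3°).
Interpolate at f = 0.87 with slerp weights a = sin((1−f)δ)/sin δ ≈ 0.215, b = sin(fδ)/sin δ ≈ 0.996.
p = a·p₁ + b·p₂ ≈ (-0.446, 0.477, 0.757); φ = arcsin(p_z) ≈ 49.18°, λ = atan2(p_y, p_x) ≈ 133.08°.

≈ lat 49°N, lon 133°E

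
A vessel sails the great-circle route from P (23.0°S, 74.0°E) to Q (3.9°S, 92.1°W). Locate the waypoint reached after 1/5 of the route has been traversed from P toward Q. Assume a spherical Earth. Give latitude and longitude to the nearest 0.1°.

Convert each endpoint to a unit vector on the sphere (x = cos φ cos λ, y = cos φ sin λ, z = sin φ).
The central angle between the endpoints is δ = arccos(p₁·p₂) ≈ 2.616 rad (149.9°).
Interpolate at f = 1/5 with slerp weights a = sin((1−f)δ)/sin δ ≈ 1.727, b = sin(fδ)/sin δ ≈ 0.995.
p = a·p₁ + b·p₂ ≈ (0.402, 0.536, -0.743); φ = arcsin(p_z) ≈ -47.95°, λ = atan2(p_y, p_x) ≈ 53.13°.

≈ (47.9°S, 53.1°E)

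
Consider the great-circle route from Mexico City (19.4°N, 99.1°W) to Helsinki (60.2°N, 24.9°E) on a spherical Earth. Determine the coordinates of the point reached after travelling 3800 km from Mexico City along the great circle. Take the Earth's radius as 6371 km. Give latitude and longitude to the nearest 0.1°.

Write both endpoints as unit vectors p₁, p₂ with components (cos φ cos λ, cos φ sin λ, sin φ).
The central angle between the endpoints is δ = arccos(p₁·p₂) ≈ 1.545 rad (88.5°). The total great-circle distance is δ·R ≈ 1.545 × 6371 ≈ 9841 km, so the target fraction is f = 3800/9841 ≈ 0.386.
Interpolate at f ≈ 0.386 with slerp weights a = sin((1−f)δ)/sin δ ≈ 0.813, b = sin(fδ)/sin δ ≈ 0.562.
p = a·p₁ + b·p₂ ≈ (0.132, -0.639, 0.758); φ = arcsin(p_z) ≈ 49.25°, λ = atan2(p_y, p_x) ≈ -78.33°.

≈ (49.2°N, 78.3°W)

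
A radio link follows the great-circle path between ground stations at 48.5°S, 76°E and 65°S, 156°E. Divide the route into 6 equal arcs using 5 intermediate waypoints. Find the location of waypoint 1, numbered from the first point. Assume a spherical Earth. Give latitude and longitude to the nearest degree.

From cos δ = sin φ₁ sin φ₂ + cos φ₁ cos φ₂ cos Δλ, the central angle is δ ≈ 0.756 rad (43.3°).
Interpolate at f = 1/6 with slerp weights a = sin((1−f)δ)/sin δ ≈ 0.859, b = sin(fδ)/sin δ ≈ 0.183.
p = a·p₁ + b·p₂ ≈ (0.067, 0.584, -0.809); φ = arcsin(p_z) ≈ -54.02°, λ = atan2(p_y, p_x) ≈ 83.46°.

≈ 54°S, 83°E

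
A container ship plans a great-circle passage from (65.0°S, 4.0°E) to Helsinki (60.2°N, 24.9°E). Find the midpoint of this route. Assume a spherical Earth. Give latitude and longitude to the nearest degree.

≈ (2°S, 15°E)

From cos δ = sin φ₁ sin φ₂ + cos φ₁ cos φ₂ cos Δλ, the central angle is δ ≈ 2.202 rad (126.2°).
Interpolate at f = 1/2 with slerp weights a = sin((1−f)δ)/sin δ ≈ 1.105, b = sin(fδ)/sin δ ≈ 1.105.
p = a·p₁ + b·p₂ ≈ (0.964, 0.264, -0.043); φ = arcsin(p_z) ≈ -2.44°, λ = atan2(p_y, p_x) ≈ 15.30°.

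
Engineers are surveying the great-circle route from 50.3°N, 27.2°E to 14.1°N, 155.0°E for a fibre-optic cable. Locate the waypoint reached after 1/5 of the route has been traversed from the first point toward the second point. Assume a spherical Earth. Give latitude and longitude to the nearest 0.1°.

≈ 59.3°N, 59.1°E

From cos δ = sin φ₁ sin φ₂ + cos φ₁ cos φ₂ cos Δλ, the central angle is δ ≈ 1.764 rad (101.1°).
Interpolate at f = 1/5 with slerp weights a = sin((1−f)δ)/sin δ ≈ 1.006, b = sin(fδ)/sin δ ≈ 0.352.
p = a·p₁ + b·p₂ ≈ (0.262, 0.438, 0.860); φ = arcsin(p_z) ≈ 59.30°, λ = atan2(p_y, p_x) ≈ 59.11°.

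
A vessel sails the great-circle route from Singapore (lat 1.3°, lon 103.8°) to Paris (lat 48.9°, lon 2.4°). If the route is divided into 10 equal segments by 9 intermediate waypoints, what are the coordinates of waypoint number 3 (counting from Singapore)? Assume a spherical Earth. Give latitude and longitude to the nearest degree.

Convert each endpoint to a unit vector on the sphere (x = cos φ cos λ, y = cos φ sin λ, z = sin φ).
The central angle between the endpoints is δ = arccos(p₁·p₂) ≈ 1.684 rad (96.5°).
Interpolate at f = 3/10 with slerp weights a = sin((1−f)δ)/sin δ ≈ 0.930, b = sin(fδ)/sin δ ≈ 0.487.
p = a·p₁ + b·p₂ ≈ (0.098, 0.916, 0.388); φ = arcsin(p_z) ≈ 22.84°, λ = atan2(p_y, p_x) ≈ 83.89°.

≈ lat 23°, lon 84°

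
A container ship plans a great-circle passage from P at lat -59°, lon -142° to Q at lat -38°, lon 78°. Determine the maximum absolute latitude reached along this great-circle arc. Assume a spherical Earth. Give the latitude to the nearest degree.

The great circle lies in the plane with unit normal n̂ = (p₁ × p₂)/|p₁ × p₂|.
Here n̂_z ≈ -0.267; the vertex latitude is φ_max = arccos|n̂_z| ≈ 74.5°.
Check via Clairaut: cos φ_max = |cos φ₁| · sin C = cos(59.0°)·sin(148.7°) ≈ 0.267, again giving ≈ 74.5°.

≈ -75°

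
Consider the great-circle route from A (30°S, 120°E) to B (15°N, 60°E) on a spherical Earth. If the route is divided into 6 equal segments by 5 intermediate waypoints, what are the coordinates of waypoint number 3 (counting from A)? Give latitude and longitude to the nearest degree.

Write both endpoints as unit vectors p₁, p₂ with components (cos φ cos λ, cos φ sin λ, sin φ).
The central angle between the endpoints is δ = arccos(p₁·p₂) ≈ 1.278 rad (73.2°).
Interpolate at f = 3/6 with slerp weights a = sin((1−f)δ)/sin δ ≈ 0.623, b = sin(fδ)/sin δ ≈ 0.623.
p = a·p₁ + b·p₂ ≈ (0.031, 0.988, -0.150); φ = arcsin(p_z) ≈ -8.64°, λ = atan2(p_y, p_x) ≈ 88.20°.

≈ (9°S, 88°E)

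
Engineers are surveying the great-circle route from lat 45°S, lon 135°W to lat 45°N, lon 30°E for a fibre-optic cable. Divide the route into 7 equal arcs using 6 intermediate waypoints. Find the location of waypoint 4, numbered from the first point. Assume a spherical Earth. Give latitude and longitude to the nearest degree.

The haversine formula gives a central angle δ ≈ 2.957 rad (169.4°) between the endpoints.
Interpolate at f = 4/7 with slerp weights a = sin((1−f)δ)/sin δ ≈ 5.192, b = sin(fδ)/sin δ ≈ 5.402.
p = a·p₁ + b·p₂ ≈ (0.712, -0.686, 0.149); φ = arcsin(p_z) ≈ 8.56°, λ = atan2(p_y, p_x) ≈ -43.92°.

≈ lat 9°N, lon 44°W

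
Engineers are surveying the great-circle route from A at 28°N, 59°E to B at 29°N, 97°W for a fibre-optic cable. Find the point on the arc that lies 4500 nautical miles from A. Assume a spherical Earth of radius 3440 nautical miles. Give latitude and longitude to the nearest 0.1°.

The haversine formula gives a central angle δ ≈ 2.069 rad (118.5°) between the endpoints. The total great-circle distance is δ·R ≈ 2.069 × 3440 ≈ 7117 nmi, so the target fraction is f = 4500/7117 ≈ 0.632.
Interpolate at f ≈ 0.632 with slerp weights a = sin((1−f)δ)/sin δ ≈ 0.785, b = sin(fδ)/sin δ ≈ 1.099.
p = a·p₁ + b·p₂ ≈ (0.240, -0.360, 0.902); φ = arcsin(p_z) ≈ 64.36°, λ = atan2(p_y, p_x) ≈ -56.35°.

≈ 64.4°N, 56.3°W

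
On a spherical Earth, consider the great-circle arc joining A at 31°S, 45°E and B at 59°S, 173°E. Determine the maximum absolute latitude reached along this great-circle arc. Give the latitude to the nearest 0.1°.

The great circle lies in the plane with unit normal n̂ = (p₁ × p₂)/|p₁ × p₂|.
Here n̂_z ≈ +0.353; the vertex latitude is φ_max = arccos|n̂_z| ≈ 69.3°.
Check via Clairaut: cos φ_max = |cos φ₁| · sin C = cos(31.0°)·sin(155.7°) ≈ 0.353, again giving ≈ 69.3°.

≈ 69.3°S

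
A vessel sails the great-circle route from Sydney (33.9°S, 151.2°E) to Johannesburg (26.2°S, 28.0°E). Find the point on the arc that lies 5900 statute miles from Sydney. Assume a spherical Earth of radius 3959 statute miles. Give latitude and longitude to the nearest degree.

Write both endpoints as unit vectors p₁, p₂ with components (cos φ cos λ, cos φ sin λ, sin φ).
The central angle between the endpoints is δ = arccos(p₁·p₂) ≈ 1.733 rad (99.3°). The total great-circle distance is δ·R ≈ 1.733 × 3959 ≈ 6861 mi, so the target fraction is f = 5900/6861 ≈ 0.860.
Interpolate at f ≈ 0.860 with slerp weights a = sin((1−f)δ)/sin δ ≈ 0.244, b = sin(fδ)/sin δ ≈ 1.010.
p = a·p₁ + b·p₂ ≈ (0.623, 0.523, -0.582); φ = arcsin(p_z) ≈ -35.58°, λ = atan2(p_y, p_x) ≈ 40.01°.

≈ 36°S, 40°E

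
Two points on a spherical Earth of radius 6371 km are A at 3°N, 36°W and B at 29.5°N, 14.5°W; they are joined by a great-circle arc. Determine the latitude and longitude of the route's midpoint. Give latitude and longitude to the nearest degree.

≈ 17°N, 26°W

From cos δ = sin φ₁ sin φ₂ + cos φ₁ cos φ₂ cos Δλ, the central angle is δ ≈ 0.584 rad (33.4°).
Interpolate at f = 1/2 with slerp weights a = sin((1−f)δ)/sin δ ≈ 0.522, b = sin(fδ)/sin δ ≈ 0.522.
p = a·p₁ + b·p₂ ≈ (0.862, -0.420, 0.284); φ = arcsin(p_z) ≈ 16.52°, λ = atan2(p_y, p_x) ≈ -26.00°.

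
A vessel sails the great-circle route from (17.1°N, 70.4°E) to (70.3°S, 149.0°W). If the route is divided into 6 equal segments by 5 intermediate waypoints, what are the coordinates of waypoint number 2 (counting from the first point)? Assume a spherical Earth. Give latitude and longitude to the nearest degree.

≈ (22°S, 81°E)

Convert each endpoint to a unit vector on the sphere (x = cos φ cos λ, y = cos φ sin λ, z = sin φ).
The central angle between the endpoints is δ = arccos(p₁·p₂) ≈ 2.124 rad (121.7°).
Interpolate at f = 2/6 with slerp weights a = sin((1−f)δ)/sin δ ≈ 1.162, b = sin(fδ)/sin δ ≈ 0.765.
p = a·p₁ + b·p₂ ≈ (0.151, 0.913, -0.378); φ = arcsin(p_z) ≈ -22.23°, λ = atan2(p_y, p_x) ≈ 80.58°.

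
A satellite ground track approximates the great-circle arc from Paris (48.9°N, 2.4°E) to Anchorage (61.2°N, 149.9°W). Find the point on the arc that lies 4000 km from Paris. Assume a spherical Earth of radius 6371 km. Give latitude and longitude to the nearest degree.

≈ 80°N, 52°W

From cos δ = sin φ₁ sin φ₂ + cos φ₁ cos φ₂ cos Δλ, the central angle is δ ≈ 1.181 rad (67.7°). The total great-circle distance is δ·R ≈ 1.181 × 6371 ≈ 7524 km, so the target fraction is f = 4000/7524 ≈ 0.532.
Interpolate at f ≈ 0.532 with slerp weights a = sin((1−f)δ)/sin δ ≈ 0.568, b = sin(fδ)/sin δ ≈ 0.635.
p = a·p₁ + b·p₂ ≈ (0.108, -0.138, 0.985); φ = arcsin(p_z) ≈ 79.90°, λ = atan2(p_y, p_x) ≈ -51.81°.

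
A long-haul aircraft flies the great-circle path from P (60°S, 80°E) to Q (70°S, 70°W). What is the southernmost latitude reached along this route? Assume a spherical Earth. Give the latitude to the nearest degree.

≈ 83°S

The great circle lies in the plane with unit normal n̂ = (p₁ × p₂)/|p₁ × p₂|.
Here n̂_z ≈ -0.115; the vertex latitude is φ_max = arccos|n̂_z| ≈ 83.4°.
Check via Clairaut: cos φ_max = |cos φ₁| · sin C = cos(60.0°)·sin(166.8°) ≈ 0.115, again giving ≈ 83.4°.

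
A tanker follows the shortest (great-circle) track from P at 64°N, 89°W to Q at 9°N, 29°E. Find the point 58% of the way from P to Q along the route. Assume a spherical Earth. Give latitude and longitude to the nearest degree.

The haversine formula gives a central angle δ ≈ 1.634 rad (93.6°) between the endpoints.
Interpolate at f = 0.58 with slerp weights a = sin((1−f)δ)/sin δ ≈ 0.635, b = sin(fδ)/sin δ ≈ 0.814.
p = a·p₁ + b·p₂ ≈ (0.708, 0.111, 0.698); φ = arcsin(p_z) ≈ 44.25°, λ = atan2(p_y, p_x) ≈ 8.94°.

≈ 44°N, 9°E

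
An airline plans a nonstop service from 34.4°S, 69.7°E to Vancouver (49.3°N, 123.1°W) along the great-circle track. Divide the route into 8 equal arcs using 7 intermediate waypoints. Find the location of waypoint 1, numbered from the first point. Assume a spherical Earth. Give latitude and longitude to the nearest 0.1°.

≈ 16.2°S, 79.6°E

Convert each endpoint to a unit vector on the sphere (x = cos φ cos λ, y = cos φ sin λ, z = sin φ).
The central angle between the endpoints is δ = arccos(p₁·p₂) ≈ 2.834 rad (162.4°).
Interpolate at f = 1/8 with slerp weights a = sin((1−f)δ)/sin δ ≈ 2.029, b = sin(fδ)/sin δ ≈ 1.145.
p = a·p₁ + b·p₂ ≈ (0.173, 0.945, -0.278); φ = arcsin(p_z) ≈ -16.16°, λ = atan2(p_y, p_x) ≈ 79.62°.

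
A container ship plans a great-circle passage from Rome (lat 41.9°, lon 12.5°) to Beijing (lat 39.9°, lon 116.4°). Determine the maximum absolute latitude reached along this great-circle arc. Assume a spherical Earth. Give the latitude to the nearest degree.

≈ 55°

The great circle lies in the plane with unit normal n̂ = (p₁ × p₂)/|p₁ × p₂|.
Here n̂_z ≈ +0.579; the vertex latitude is φ_max = arccos|n̂_z| ≈ 54.6°.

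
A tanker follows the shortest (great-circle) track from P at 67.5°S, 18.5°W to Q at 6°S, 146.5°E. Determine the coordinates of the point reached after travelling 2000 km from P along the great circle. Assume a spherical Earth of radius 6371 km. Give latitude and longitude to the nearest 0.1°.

Write both endpoints as unit vectors p₁, p₂ with components (cos φ cos λ, cos φ sin λ, sin φ).
The central angle between the endpoints is δ = arccos(p₁·p₂) ≈ 1.845 rad (105.7°). The total great-circle distance is δ·R ≈ 1.845 × 6371 ≈ 11756 km, so the target fraction is f = 2000/11756 ≈ 0.170.
Interpolate at f ≈ 0.170 with slerp weights a = sin((1−f)δ)/sin δ ≈ 1.038, b = sin(fδ)/sin δ ≈ 0.321.
p = a·p₁ + b·p₂ ≈ (0.111, 0.050, -0.993); φ = arcsin(p_z) ≈ -83.02°, λ = atan2(p_y, p_x) ≈ 24.33°.

≈ 83.0°S, 24.3°E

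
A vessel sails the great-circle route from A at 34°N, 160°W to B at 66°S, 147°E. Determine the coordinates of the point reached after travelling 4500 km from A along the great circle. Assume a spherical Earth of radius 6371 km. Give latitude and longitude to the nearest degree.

Convert each endpoint to a unit vector on the sphere (x = cos φ cos λ, y = cos φ sin λ, z = sin φ).
The central angle between the endpoints is δ = arccos(p₁·p₂) ≈ 1.884 rad (107.9°). The total great-circle distance is δ·R ≈ 1.884 × 6371 ≈ 12002 km, so the target fraction is f = 4500/12002 ≈ 0.375.
Interpolate at f ≈ 0.375 with slerp weights a = sin((1−f)δ)/sin δ ≈ 0.971, b = sin(fδ)/sin δ ≈ 0.682.
p = a·p₁ + b·p₂ ≈ (-0.989, -0.124, -0.080); φ = arcsin(p_z) ≈ -4.61°, λ = atan2(p_y, p_x) ≈ -172.85°.

≈ 5°S, 173°W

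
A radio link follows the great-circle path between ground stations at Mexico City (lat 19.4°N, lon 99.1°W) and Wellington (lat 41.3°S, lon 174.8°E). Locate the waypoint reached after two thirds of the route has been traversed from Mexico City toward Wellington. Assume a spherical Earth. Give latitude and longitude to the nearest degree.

≈ lat 25°S, lon 150°W

Write both endpoints as unit vectors p₁, p₂ with components (cos φ cos λ, cos φ sin λ, sin φ).
The central angle between the endpoints is δ = arccos(p₁·p₂) ≈ 1.743 rad (99.8°).
Interpolate at f = 2/3 with slerp weights a = sin((1−f)δ)/sin δ ≈ 0.557, b = sin(fδ)/sin δ ≈ 0.931.
p = a·p₁ + b·p₂ ≈ (-0.780, -0.455, -0.430); φ = arcsin(p_z) ≈ -25.44°, λ = atan2(p_y, p_x) ≈ -149.72°.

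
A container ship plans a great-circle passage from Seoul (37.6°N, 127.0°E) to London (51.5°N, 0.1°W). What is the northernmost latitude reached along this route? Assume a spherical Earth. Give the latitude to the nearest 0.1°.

≈ 66.4°N

The great circle lies in the plane with unit normal n̂ = (p₁ × p₂)/|p₁ × p₂|.
Here n̂_z ≈ -0.400; the vertex latitude is φ_max = arccos|n̂_z| ≈ 66.4°.
Check via Clairaut: cos φ_max = |cos φ₁| · sin C = cos(37.6°)·sin(30.3°) ≈ 0.400, again giving ≈ 66.4°.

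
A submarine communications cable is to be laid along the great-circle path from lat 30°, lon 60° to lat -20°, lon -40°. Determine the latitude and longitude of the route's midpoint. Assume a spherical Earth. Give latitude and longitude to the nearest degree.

Convert each endpoint to a unit vector on the sphere (x = cos φ cos λ, y = cos φ sin λ, z = sin φ).
The central angle between the endpoints is δ = arccos(p₁·p₂) ≈ 1.888 rad (108.2°).
Interpolate at f = 1/2 with slerp weights a = sin((1−f)δ)/sin δ ≈ 0.853, b = sin(fδ)/sin δ ≈ 0.853.
p = a·p₁ + b·p₂ ≈ (0.983, 0.124, 0.135); φ = arcsin(p_z) ≈ 7.74°, λ = atan2(p_y, p_x) ≈ 7.22°.

≈ lat 8°, lon 7°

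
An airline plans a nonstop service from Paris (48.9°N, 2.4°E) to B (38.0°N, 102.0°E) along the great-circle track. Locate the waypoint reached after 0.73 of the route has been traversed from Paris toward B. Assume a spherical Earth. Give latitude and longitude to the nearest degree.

≈ (50°N, 82°E)

Convert each endpoint to a unit vector on the sphere (x = cos φ cos λ, y = cos φ sin λ, z = sin φ).
The central angle between the endpoints is δ = arccos(p₁·p₂) ≈ 1.184 rad (67.8°).
Interpolate at f = 0.73 with slerp weights a = sin((1−f)δ)/sin δ ≈ 0.339, b = sin(fδ)/sin δ ≈ 0.821.
p = a·p₁ + b·p₂ ≈ (0.088, 0.642, 0.761); φ = arcsin(p_z) ≈ 49.58°, λ = atan2(p_y, p_x) ≈ 82.17°.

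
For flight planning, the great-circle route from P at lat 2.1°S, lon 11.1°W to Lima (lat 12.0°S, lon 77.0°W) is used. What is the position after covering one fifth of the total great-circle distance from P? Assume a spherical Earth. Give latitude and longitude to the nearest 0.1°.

From cos δ = sin φ₁ sin φ₂ + cos φ₁ cos φ₂ cos Δλ, the central angle is δ ≈ 1.152 rad (66.0°).
Interpolate at f = 1/5 with slerp weights a = sin((1−f)δ)/sin δ ≈ 0.872, b = sin(fδ)/sin δ ≈ 0.250.
p = a·p₁ + b·p₂ ≈ (0.910, -0.406, -0.084); φ = arcsin(p_z) ≈ -4.81°, λ = atan2(p_y, p_x) ≈ -24.04°.

≈ lat 4.8°S, lon 24.0°W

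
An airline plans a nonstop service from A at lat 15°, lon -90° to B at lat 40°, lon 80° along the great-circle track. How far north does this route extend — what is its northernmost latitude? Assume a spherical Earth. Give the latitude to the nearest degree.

≈ 81°

The great circle lies in the plane with unit normal n̂ = (p₁ × p₂)/|p₁ × p₂|.
Here n̂_z ≈ +0.155; the vertex latitude is φ_max = arccos|n̂_z| ≈ 81.1°.
Check via Clairaut: cos φ_max = |cos φ₁| · sin C = cos(15.0°)·sin(9.3°) ≈ 0.155, again giving ≈ 81.1°.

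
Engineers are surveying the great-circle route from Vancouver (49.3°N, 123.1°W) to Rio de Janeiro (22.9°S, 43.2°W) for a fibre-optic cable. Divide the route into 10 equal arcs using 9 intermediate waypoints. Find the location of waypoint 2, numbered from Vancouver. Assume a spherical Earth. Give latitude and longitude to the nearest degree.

≈ 39°N, 99°W

Write both endpoints as unit vectors p₁, p₂ with components (cos φ cos λ, cos φ sin λ, sin φ).
The central angle between the endpoints is δ = arccos(p₁·p₂) ≈ 1.762 rad (100.9°).
Interpolate at f = 2/10 with slerp weights a = sin((1−f)δ)/sin δ ≈ 1.005, b = sin(fδ)/sin δ ≈ 0.351.
p = a·p₁ + b·p₂ ≈ (-0.122, -0.771, 0.625); φ = arcsin(p_z) ≈ 38.71°, λ = atan2(p_y, p_x) ≈ -98.99°.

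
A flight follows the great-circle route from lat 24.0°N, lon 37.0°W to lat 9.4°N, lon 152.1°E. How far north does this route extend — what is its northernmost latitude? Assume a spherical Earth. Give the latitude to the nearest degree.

≈ 75°N

The great circle lies in the plane with unit normal n̂ = (p₁ × p₂)/|p₁ × p₂|.
Here n̂_z ≈ -0.251; the vertex latitude is φ_max = arccos|n̂_z| ≈ 75.4°.
Check via Clairaut: cos φ_max = |cos φ₁| · sin C = cos(24.0°)·sin(16.0°) ≈ 0.251, again giving ≈ 75.4°.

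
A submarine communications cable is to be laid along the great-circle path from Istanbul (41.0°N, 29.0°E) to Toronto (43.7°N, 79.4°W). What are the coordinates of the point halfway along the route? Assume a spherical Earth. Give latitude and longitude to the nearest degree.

≈ (57°N, 23°W)

Write both endpoints as unit vectors p₁, p₂ with components (cos φ cos λ, cos φ sin λ, sin φ).
The central angle between the endpoints is δ = arccos(p₁·p₂) ≈ 1.286 rad (73.7°).
Interpolate at f = 1/2 with slerp weights a = sin((1−f)δ)/sin δ ≈ 0.625, b = sin(fδ)/sin δ ≈ 0.625.
p = a·p₁ + b·p₂ ≈ (0.495, -0.215, 0.841); φ = arcsin(p_z) ≈ 57.30°, λ = atan2(p_y, p_x) ≈ -23.49°.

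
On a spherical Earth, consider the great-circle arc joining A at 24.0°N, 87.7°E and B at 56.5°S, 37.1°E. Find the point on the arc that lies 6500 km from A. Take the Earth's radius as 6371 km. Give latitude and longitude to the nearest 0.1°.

≈ 29.4°S, 63.0°E

The haversine formula gives a central angle δ ≈ 1.590 rad (91.1°) between the endpoints. The total great-circle distance is δ·R ≈ 1.590 × 6371 ≈ 10129 km, so the target fraction is f = 6500/10129 ≈ 0.642.
Interpolate at f ≈ 0.642 with slerp weights a = sin((1−f)δ)/sin δ ≈ 0.539, b = sin(fδ)/sin δ ≈ 0.852.
p = a·p₁ + b·p₂ ≈ (0.395, 0.776, -0.491); φ = arcsin(p_z) ≈ -29.43°, λ = atan2(p_y, p_x) ≈ 63.03°.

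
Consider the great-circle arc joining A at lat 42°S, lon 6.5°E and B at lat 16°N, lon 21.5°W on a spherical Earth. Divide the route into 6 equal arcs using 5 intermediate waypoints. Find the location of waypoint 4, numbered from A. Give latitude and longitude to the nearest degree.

≈ lat 4°S, lon 13°W

Write both endpoints as unit vectors p₁, p₂ with components (cos φ cos λ, cos φ sin λ, sin φ).
The central angle between the endpoints is δ = arccos(p₁·p₂) ≈ 1.108 rad (63.5°).
Interpolate at f = 4/6 with slerp weights a = sin((1−f)δ)/sin δ ≈ 0.403, b = sin(fδ)/sin δ ≈ 0.752.
p = a·p₁ + b·p₂ ≈ (0.971, -0.231, -0.063); φ = arcsin(p_z) ≈ -3.59°, λ = atan2(p_y, p_x) ≈ -13.39°.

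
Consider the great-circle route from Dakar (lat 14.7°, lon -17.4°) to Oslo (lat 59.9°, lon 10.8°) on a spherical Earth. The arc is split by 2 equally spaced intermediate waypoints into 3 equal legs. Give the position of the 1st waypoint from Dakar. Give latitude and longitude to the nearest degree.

From cos δ = sin φ₁ sin φ₂ + cos φ₁ cos φ₂ cos Δλ, the central angle is δ ≈ 0.867 rad (49.7°).
Interpolate at f = 1/3 with slerp weights a = sin((1−f)δ)/sin δ ≈ 0.717, b = sin(fδ)/sin δ ≈ 0.374.
p = a·p₁ + b·p₂ ≈ (0.846, -0.172, 0.505); φ = arcsin(p_z) ≈ 30.35°, λ = atan2(p_y, p_x) ≈ -11.51°.

≈ lat 30°, lon -12°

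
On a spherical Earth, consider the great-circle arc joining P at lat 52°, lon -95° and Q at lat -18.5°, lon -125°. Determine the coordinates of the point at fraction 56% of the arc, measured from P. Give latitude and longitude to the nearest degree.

Write both endpoints as unit vectors p₁, p₂ with components (cos φ cos λ, cos φ sin λ, sin φ).
The central angle between the endpoints is δ = arccos(p₁·p₂) ≈ 1.312 rad (75.2°).
Interpolate at f = 0.56 with slerp weights a = sin((1−f)δ)/sin δ ≈ 0.565, b = sin(fδ)/sin δ ≈ 0.694.
p = a·p₁ + b·p₂ ≈ (-0.408, -0.885, 0.225); φ = arcsin(p_z) ≈ 12.99°, λ = atan2(p_y, p_x) ≈ -114.72°.

≈ lat 13°, lon -115°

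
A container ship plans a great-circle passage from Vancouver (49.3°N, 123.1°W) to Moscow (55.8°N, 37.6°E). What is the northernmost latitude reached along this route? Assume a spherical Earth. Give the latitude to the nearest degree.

≈ 83°N

The great circle lies in the plane with unit normal n̂ = (p₁ × p₂)/|p₁ × p₂|.
Here n̂_z ≈ +0.126; the vertex latitude is φ_max = arccos|n̂_z| ≈ 82.7°.
Check via Clairaut: cos φ_max = |cos φ₁| · sin C = cos(49.3°)·sin(11.2°) ≈ 0.126, again giving ≈ 82.7°.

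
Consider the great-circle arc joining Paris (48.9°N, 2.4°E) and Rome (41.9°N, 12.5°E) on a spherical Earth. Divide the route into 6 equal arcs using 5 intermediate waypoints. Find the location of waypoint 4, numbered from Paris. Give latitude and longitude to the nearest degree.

≈ (44°N, 9°E)

Write both endpoints as unit vectors p₁, p₂ with components (cos φ cos λ, cos φ sin λ, sin φ).
The central angle between the endpoints is δ = arccos(p₁·p₂) ≈ 0.174 rad (9.9°).
Interpolate at f = 4/6 with slerp weights a = sin((1−f)δ)/sin δ ≈ 0.335, b = sin(fδ)/sin δ ≈ 0.669.
p = a·p₁ + b·p₂ ≈ (0.706, 0.117, 0.699); φ = arcsin(p_z) ≈ 44.33°, λ = atan2(p_y, p_x) ≈ 9.41°.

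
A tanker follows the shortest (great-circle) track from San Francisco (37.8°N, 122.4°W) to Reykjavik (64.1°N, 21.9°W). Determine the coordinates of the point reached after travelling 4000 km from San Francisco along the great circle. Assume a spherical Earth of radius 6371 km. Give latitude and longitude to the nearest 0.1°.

The haversine formula gives a central angle δ ≈ 1.060 rad (60.8°) between the endpoints. The total great-circle distance is δ·R ≈ 1.060 × 6371 ≈ 6756 km, so the target fraction is f = 4000/6756 ≈ 0.592.
Interpolate at f ≈ 0.592 with slerp weights a = sin((1−f)δ)/sin δ ≈ 0.480, b = sin(fδ)/sin δ ≈ 0.673.
p = a·p₁ + b·p₂ ≈ (0.069, -0.430, 0.900); φ = arcsin(p_z) ≈ 64.16°, λ = atan2(p_y, p_x) ≈ -80.84°.

≈ 64.2°N, 80.8°W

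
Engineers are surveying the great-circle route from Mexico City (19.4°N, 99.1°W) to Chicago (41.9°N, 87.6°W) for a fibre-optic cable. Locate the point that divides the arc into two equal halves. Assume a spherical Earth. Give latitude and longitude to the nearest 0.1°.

From cos δ = sin φ₁ sin φ₂ + cos φ₁ cos φ₂ cos Δλ, the central angle is δ ≈ 0.428 rad (24.5°).
Interpolate at f = 1/2 with slerp weights a = sin((1−f)δ)/sin δ ≈ 0.512, b = sin(fδ)/sin δ ≈ 0.512.
p = a·p₁ + b·p₂ ≈ (-0.060, -0.857, 0.512); φ = arcsin(p_z) ≈ 30.78°, λ = atan2(p_y, p_x) ≈ -94.03°.

≈ 30.8°N, 94.0°W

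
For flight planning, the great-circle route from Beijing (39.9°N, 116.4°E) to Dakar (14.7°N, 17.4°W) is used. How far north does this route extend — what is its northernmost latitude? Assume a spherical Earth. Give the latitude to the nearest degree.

The great circle lies in the plane with unit normal n̂ = (p₁ × p₂)/|p₁ × p₂|.
Here n̂_z ≈ -0.572; the vertex latitude is φ_max = arccos|n̂_z| ≈ 55.1°.

≈ 55°N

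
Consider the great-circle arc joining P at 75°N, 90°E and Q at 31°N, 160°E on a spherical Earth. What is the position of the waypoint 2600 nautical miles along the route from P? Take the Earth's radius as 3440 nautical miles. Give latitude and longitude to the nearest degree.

Convert each endpoint to a unit vector on the sphere (x = cos φ cos λ, y = cos φ sin λ, z = sin φ).
The central angle between the endpoints is δ = arccos(p₁·p₂) ≈ 0.960 rad (55.0°). The total great-circle distance is δ·R ≈ 0.960 × 3440 ≈ 3303 nmi, so the target fraction is f = 2600/3303 ≈ 0.787.
Interpolate at f ≈ 0.787 with slerp weights a = sin((1−f)δ)/sin δ ≈ 0.248, b = sin(fδ)/sin δ ≈ 0.837.
p = a·p₁ + b·p₂ ≈ (-0.674, 0.310, 0.670); φ = arcsin(p_z) ≈ 42.10°, λ = atan2(p_y, p_x) ≈ 155.34°.

≈ 42°N, 155°E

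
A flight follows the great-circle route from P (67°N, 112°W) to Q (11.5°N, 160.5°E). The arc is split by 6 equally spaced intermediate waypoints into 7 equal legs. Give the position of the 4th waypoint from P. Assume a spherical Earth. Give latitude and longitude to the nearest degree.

Convert each endpoint to a unit vector on the sphere (x = cos φ cos λ, y = cos φ sin λ, z = sin φ).
The central angle between the endpoints is δ = arccos(p₁·p₂) ≈ 1.369 rad (78.5°).
Interpolate at f = 4/7 with slerp weights a = sin((1−f)δ)/sin δ ≈ 0.565, b = sin(fδ)/sin δ ≈ 0.720.
p = a·p₁ + b·p₂ ≈ (-0.747, 0.031, 0.664); φ = arcsin(p_z) ≈ 41.58°, λ = atan2(p_y, p_x) ≈ 177.65°.

≈ (42°N, 178°E)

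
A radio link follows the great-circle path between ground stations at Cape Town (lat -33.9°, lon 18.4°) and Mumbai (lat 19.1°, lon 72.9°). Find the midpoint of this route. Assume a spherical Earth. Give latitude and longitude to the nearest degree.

≈ lat -8°, lon 48°

The haversine formula gives a central angle δ ≈ 1.294 rad (74.2°) between the endpoints.
Interpolate at f = 1/2 with slerp weights a = sin((1−f)δ)/sin δ ≈ 0.627, b = sin(fδ)/sin δ ≈ 0.627.
p = a·p₁ + b·p₂ ≈ (0.668, 0.730, -0.144); φ = arcsin(p_z) ≈ -8.31°, λ = atan2(p_y, p_x) ≈ 47.56°.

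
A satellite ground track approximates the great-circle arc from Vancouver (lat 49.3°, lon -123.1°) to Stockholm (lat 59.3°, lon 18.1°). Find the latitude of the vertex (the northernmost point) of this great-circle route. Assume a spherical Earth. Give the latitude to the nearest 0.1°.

≈ 76.9°

The great circle lies in the plane with unit normal n̂ = (p₁ × p₂)/|p₁ × p₂|.
Here n̂_z ≈ +0.227; the vertex latitude is φ_max = arccos|n̂_z| ≈ 76.9°.
Check via Clairaut: cos φ_max = |cos φ₁| · sin C = cos(49.3°)·sin(20.4°) ≈ 0.227, again giving ≈ 76.9°.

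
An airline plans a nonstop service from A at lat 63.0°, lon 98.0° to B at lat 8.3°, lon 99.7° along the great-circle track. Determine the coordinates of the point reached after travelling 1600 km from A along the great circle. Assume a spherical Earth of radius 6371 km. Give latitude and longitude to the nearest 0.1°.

≈ lat 48.6°, lon 98.8°

Convert each endpoint to a unit vector on the sphere (x = cos φ cos λ, y = cos φ sin λ, z = sin φ).
The central angle between the endpoints is δ = arccos(p₁·p₂) ≈ 0.955 rad (54.7°). The total great-circle distance is δ·R ≈ 0.955 × 6371 ≈ 6084 km, so the target fraction is f = 1600/6084 ≈ 0.263.
Interpolate at f ≈ 0.263 with slerp weights a = sin((1−f)δ)/sin δ ≈ 0.793, b = sin(fδ)/sin δ ≈ 0.304.
p = a·p₁ + b·p₂ ≈ (-0.101, 0.653, 0.750); φ = arcsin(p_z) ≈ 48.62°, λ = atan2(p_y, p_x) ≈ 98.77°.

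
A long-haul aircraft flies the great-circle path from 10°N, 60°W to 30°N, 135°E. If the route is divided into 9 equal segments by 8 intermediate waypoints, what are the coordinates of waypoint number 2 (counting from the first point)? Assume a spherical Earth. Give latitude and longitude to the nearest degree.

From cos δ = sin φ₁ sin φ₂ + cos φ₁ cos φ₂ cos Δλ, the central angle is δ ≈ 2.399 rad (137.5°).
Interpolate at f = 2/9 with slerp weights a = sin((1−f)δ)/sin δ ≈ 1.415, b = sin(fδ)/sin δ ≈ 0.752.
p = a·p₁ + b·p₂ ≈ (0.236, -0.747, 0.622); φ = arcsin(p_z) ≈ 38.45°, λ = atan2(p_y, p_x) ≈ -72.43°.

≈ 38°N, 72°W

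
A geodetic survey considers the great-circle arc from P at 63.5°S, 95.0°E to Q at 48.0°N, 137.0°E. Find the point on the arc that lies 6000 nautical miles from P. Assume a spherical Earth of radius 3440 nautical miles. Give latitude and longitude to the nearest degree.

Write both endpoints as unit vectors p₁, p₂ with components (cos φ cos λ, cos φ sin λ, sin φ).
The central angle between the endpoints is δ = arccos(p₁·p₂) ≈ 2.030 rad (116.3°). The total great-circle distance is δ·R ≈ 2.030 × 3440 ≈ 6983 nmi, so the target fraction is f = 6000/6983 ≈ 0.859.
Interpolate at f ≈ 0.859 with slerp weights a = sin((1−f)δ)/sin δ ≈ 0.314, b = sin(fδ)/sin δ ≈ 1.099.
p = a·p₁ + b·p₂ ≈ (-0.550, 0.641, 0.535); φ = arcsin(p_z) ≈ 32.35°, λ = atan2(p_y, p_x) ≈ 130.62°.

≈ 32°N, 131°E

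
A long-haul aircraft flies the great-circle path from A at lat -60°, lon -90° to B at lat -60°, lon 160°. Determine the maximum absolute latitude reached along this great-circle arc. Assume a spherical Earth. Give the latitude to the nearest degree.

The great circle lies in the plane with unit normal n̂ = (p₁ × p₂)/|p₁ × p₂|.
Here n̂_z ≈ -0.314; the vertex latitude is φ_max = arccos|n̂_z| ≈ 71.7°.
Check via Clairaut: cos φ_max = |cos φ₁| · sin C = cos(60.0°)·sin(141.0°) ≈ 0.314, again giving ≈ 71.7°.

≈ -72°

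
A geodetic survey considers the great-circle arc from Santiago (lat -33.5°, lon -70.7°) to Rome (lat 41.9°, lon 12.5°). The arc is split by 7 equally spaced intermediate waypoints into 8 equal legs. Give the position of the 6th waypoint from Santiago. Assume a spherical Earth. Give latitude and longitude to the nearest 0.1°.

From cos δ = sin φ₁ sin φ₂ + cos φ₁ cos φ₂ cos Δλ, the central angle is δ ≈ 1.870 rad (107.2°).
Interpolate at f = 6/8 with slerp weights a = sin((1−f)δ)/sin δ ≈ 0.472, b = sin(fδ)/sin δ ≈ 1.032.
p = a·p₁ + b·p₂ ≈ (0.880, -0.205, 0.429); φ = arcsin(p_z) ≈ 25.39°, λ = atan2(p_y, p_x) ≈ -13.12°.

≈ lat 25.4°, lon -13.1°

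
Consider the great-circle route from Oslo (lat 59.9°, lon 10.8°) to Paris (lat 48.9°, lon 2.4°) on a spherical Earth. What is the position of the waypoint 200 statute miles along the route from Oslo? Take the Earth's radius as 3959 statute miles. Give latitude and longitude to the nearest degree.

Convert each endpoint to a unit vector on the sphere (x = cos φ cos λ, y = cos φ sin λ, z = sin φ).
The central angle between the endpoints is δ = arccos(p₁·p₂) ≈ 0.210 rad (12.0°). The total great-circle distance is δ·R ≈ 0.210 × 3959 ≈ 830 mi, so the target fraction is f = 200/830 ≈ 0.241.
Interpolate at f ≈ 0.241 with slerp weights a = sin((1−f)δ)/sin δ ≈ 0.761, b = sin(fδ)/sin δ ≈ 0.243.
p = a·p₁ + b·p₂ ≈ (0.534, 0.078, 0.842); φ = arcsin(p_z) ≈ 57.31°, λ = atan2(p_y, p_x) ≈ 8.33°.

≈ lat 57°, lon 8°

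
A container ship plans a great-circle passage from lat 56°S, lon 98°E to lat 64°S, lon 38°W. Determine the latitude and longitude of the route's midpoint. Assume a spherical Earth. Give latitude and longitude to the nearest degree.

≈ lat 77°S, lon 47°E

From cos δ = sin φ₁ sin φ₂ + cos φ₁ cos φ₂ cos Δλ, the central angle is δ ≈ 0.966 rad (55.3°).
Interpolate at f = 1/2 with slerp weights a = sin((1−f)δ)/sin δ ≈ 0.565, b = sin(fδ)/sin δ ≈ 0.565.
p = a·p₁ + b·p₂ ≈ (0.151, 0.160, -0.975); φ = arcsin(p_z) ≈ -77.28°, λ = atan2(p_y, p_x) ≈ 46.69°.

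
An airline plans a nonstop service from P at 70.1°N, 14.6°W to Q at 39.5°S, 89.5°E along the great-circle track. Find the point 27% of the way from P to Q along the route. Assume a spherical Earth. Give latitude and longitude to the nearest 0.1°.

≈ 49.0°N, 47.6°E

Write both endpoints as unit vectors p₁, p₂ with components (cos φ cos λ, cos φ sin λ, sin φ).
The central angle between the endpoints is δ = arccos(p₁·p₂) ≈ 2.294 rad (131.5°).
Interpolate at f = 0.27 with slerp weights a = sin((1−f)δ)/sin δ ≈ 1.327, b = sin(fδ)/sin δ ≈ 0.775.
p = a·p₁ + b·p₂ ≈ (0.442, 0.484, 0.755); φ = arcsin(p_z) ≈ 49.03°, λ = atan2(p_y, p_x) ≈ 47.57°.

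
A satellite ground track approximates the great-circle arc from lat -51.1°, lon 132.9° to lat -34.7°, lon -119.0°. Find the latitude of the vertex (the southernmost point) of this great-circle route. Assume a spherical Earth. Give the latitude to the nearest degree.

The great circle lies in the plane with unit normal n̂ = (p₁ × p₂)/|p₁ × p₂|.
Here n̂_z ≈ +0.512; the vertex latitude is φ_max = arccos|n̂_z| ≈ 59.2°.

≈ -59°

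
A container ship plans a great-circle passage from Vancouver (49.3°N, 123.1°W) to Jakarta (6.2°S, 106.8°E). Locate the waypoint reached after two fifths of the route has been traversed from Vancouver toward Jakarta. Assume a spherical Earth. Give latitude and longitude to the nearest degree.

≈ 48°N, 161°E

Write both endpoints as unit vectors p₁, p₂ with components (cos φ cos λ, cos φ sin λ, sin φ).
The central angle between the endpoints is δ = arccos(p₁·p₂) ≈ 2.094 rad (120.0°).
Interpolate at f = 2/5 with slerp weights a = sin((1−f)δ)/sin δ ≈ 1.098, b = sin(fδ)/sin δ ≈ 0.858.
p = a·p₁ + b·p₂ ≈ (-0.637, 0.217, 0.740); φ = arcsin(p_z) ≈ 47.69°, λ = atan2(p_y, p_x) ≈ 161.23°.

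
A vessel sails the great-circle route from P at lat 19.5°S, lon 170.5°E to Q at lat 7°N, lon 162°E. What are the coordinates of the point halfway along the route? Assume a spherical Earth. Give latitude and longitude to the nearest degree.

The haversine formula gives a central angle δ ≈ 0.485 rad (27.8°) between the endpoints.
Interpolate at f = 1/2 with slerp weights a = sin((1−f)δ)/sin δ ≈ 0.515, b = sin(fδ)/sin δ ≈ 0.515.
p = a·p₁ + b·p₂ ≈ (-0.965, 0.238, -0.109); φ = arcsin(p_z) ≈ -6.27°, λ = atan2(p_y, p_x) ≈ 166.14°.

≈ lat 6°S, lon 166°E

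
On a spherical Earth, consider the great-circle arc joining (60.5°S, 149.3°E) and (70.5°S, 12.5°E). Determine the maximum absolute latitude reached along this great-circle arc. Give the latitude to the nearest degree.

≈ 81°S

The great circle lies in the plane with unit normal n̂ = (p₁ × p₂)/|p₁ × p₂|.
Here n̂_z ≈ -0.158; the vertex latitude is φ_max = arccos|n̂_z| ≈ 80.9°.
Check via Clairaut: cos φ_max = |cos φ₁| · sin C = cos(60.5°)·sin(161.3°) ≈ 0.158, again giving ≈ 80.9°.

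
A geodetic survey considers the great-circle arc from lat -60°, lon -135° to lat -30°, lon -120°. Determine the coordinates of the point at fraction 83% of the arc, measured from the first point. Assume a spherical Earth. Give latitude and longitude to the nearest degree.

≈ lat -35°, lon -122°

The haversine formula gives a central angle δ ≈ 0.552 rad (31.6°) between the endpoints.
Interpolate at f = 0.83 with slerp weights a = sin((1−f)δ)/sin δ ≈ 0.179, b = sin(fδ)/sin δ ≈ 0.843.
p = a·p₁ + b·p₂ ≈ (-0.428, -0.696, -0.576); φ = arcsin(p_z) ≈ -35.20°, λ = atan2(p_y, p_x) ≈ -121.62°.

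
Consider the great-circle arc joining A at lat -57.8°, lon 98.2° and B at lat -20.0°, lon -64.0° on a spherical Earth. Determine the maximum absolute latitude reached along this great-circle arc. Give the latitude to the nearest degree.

The great circle lies in the plane with unit normal n̂ = (p₁ × p₂)/|p₁ × p₂|.
Here n̂_z ≈ -0.156; the vertex latitude is φ_max = arccos|n̂_z| ≈ 81.0°.

≈ -81°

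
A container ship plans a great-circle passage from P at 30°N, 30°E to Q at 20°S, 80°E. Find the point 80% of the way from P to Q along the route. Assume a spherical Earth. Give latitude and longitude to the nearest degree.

Convert each endpoint to a unit vector on the sphere (x = cos φ cos λ, y = cos φ sin λ, z = sin φ).
The central angle between the endpoints is δ = arccos(p₁·p₂) ≈ 1.211 rad (69.4°).
Interpolate at f = 0.80 with slerp weights a = sin((1−f)δ)/sin δ ≈ 0.256, b = sin(fδ)/sin δ ≈ 0.881.
p = a·p₁ + b·p₂ ≈ (0.336, 0.926, -0.173); φ = arcsin(p_z) ≈ -9.97°, λ = atan2(p_y, p_x) ≈ 70.06°.

≈ 10°S, 70°E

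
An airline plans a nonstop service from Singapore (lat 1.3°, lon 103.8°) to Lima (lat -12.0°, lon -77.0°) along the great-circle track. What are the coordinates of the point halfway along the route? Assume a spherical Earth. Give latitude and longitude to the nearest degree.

≈ lat -82°, lon 136°

Convert each endpoint to a unit vector on the sphere (x = cos φ cos λ, y = cos φ sin λ, z = sin φ).
The central angle between the endpoints is δ = arccos(p₁·p₂) ≈ 2.954 rad (169.3°).
Interpolate at f = 1/2 with slerp weights a = sin((1−f)δ)/sin δ ≈ 5.348, b = sin(fδ)/sin δ ≈ 5.348.
p = a·p₁ + b·p₂ ≈ (-0.099, 0.095, -0.991); φ = arcsin(p_z) ≈ -82.12°, λ = atan2(p_y, p_x) ≈ 136.00°.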